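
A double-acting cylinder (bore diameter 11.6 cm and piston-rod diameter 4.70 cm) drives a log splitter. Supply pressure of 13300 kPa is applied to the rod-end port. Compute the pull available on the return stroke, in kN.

F ≈ 117 kN

Rod-side annular area A_ann = π/4 × (11.6² − 4.70²) = 88.33 cm^2
On retraction the pressure acts on the annular area (bore minus rod).
F = P × A_ann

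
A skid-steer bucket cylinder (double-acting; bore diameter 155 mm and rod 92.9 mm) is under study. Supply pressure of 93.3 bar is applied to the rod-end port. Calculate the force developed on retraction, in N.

F ≈ 1.13e5 N

Rod-side annular area A_ann = π/4 × (155² − 92.9²) = 12090 mm^2
On retraction the pressure acts on the annular area (bore minus rod).
F = P × A_ann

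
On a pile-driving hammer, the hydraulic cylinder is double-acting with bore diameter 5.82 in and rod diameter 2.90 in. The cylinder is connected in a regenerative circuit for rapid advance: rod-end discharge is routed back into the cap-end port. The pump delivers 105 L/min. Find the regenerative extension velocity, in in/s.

v ≈ 16.2 in/s

In regeneration the rod-end outflow joins the pump flow into the cap end, so the net volume the pump must supply per unit advance equals the rod cross-section area.
Rod cross-section A_rod = π/4 × (2.90 in)² = 6.605 in^2
v = Q_pump / A_rod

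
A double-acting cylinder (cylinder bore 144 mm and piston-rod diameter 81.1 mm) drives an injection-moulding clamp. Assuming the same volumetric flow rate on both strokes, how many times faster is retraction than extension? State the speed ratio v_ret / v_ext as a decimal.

Cap-side area A_cap = π/4 × (144 mm)² = 16290 mm^2
Rod-side annular area A_ann = π/4 × (144² − 81.1²) = 11120 mm^2
For equal Q, v ∝ 1/A, so v_ret/v_ext = A_cap/A_ann.

v_ret/v_ext ≈ 1.46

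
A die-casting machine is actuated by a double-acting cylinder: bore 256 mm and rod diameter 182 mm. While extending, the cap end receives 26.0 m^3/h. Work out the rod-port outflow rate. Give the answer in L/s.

Cap-side area A_cap = π/4 × (256 mm)² = 51470 mm^2
Rod-side annular area A_ann = π/4 × (256² − 182²) = 25460 mm^2
Piston speed v = Q_in/A_cap; rod-end outflow Q_out = v × A_ann = Q_in × A_ann/A_cap.

Q_out ≈ 3.57 L/s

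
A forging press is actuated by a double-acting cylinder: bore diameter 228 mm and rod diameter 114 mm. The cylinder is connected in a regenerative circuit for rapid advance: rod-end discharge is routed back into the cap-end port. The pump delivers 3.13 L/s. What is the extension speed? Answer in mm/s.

v ≈ 307 mm/s

In regeneration the rod-end outflow joins the pump flow into the cap end, so the net volume the pump must supply per unit advance equals the rod cross-section area.
Rod cross-section A_rod = π/4 × (114 mm)² = 10210 mm^2
v = Q_pump / A_rod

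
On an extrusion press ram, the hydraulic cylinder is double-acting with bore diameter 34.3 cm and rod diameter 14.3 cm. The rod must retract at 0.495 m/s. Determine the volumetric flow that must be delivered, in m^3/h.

Q ≈ 136 m^3/h

Rod-side annular area A_ann = π/4 × (34.3² − 14.3²) = 763.4 cm^2
Q = A × v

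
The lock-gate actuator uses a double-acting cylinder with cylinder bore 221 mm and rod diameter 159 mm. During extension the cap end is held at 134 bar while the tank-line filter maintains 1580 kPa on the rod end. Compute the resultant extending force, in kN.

F ≈ 485 kN

Cap-side area A_cap = π/4 × (221 mm)² = 38360 mm^2
Rod-side annular area A_ann = π/4 × (221² − 159²) = 18500 mm^2
Net thrust = P_cap·A_cap − P_rod·A_ann = 514.0 kN − 29.24 kN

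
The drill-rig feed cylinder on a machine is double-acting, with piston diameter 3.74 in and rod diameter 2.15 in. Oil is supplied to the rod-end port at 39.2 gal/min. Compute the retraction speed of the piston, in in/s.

v ≈ 20.5 in/s

Rod-side annular area A_ann = π/4 × (3.74² − 2.15²) = 7.355 in^2
Flow into the rod-end port fills the annular volume.
v = Q / A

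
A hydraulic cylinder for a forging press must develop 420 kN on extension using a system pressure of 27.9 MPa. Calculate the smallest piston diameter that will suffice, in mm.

D ≈ 138 mm

Extension force acts on the full piston face: F = P × (π/4)D².
D = √(4F / (πP)) = √(4 × 420 kN / (π × 27.9 MPa))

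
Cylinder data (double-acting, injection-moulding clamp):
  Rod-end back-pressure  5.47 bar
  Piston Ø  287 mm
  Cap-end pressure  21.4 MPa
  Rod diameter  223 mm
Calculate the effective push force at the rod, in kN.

F ≈ 1370 kN

Cap-side area A_cap = π/4 × (287 mm)² = 64690 mm^2
Rod-side annular area A_ann = π/4 × (287² − 223²) = 25640 mm^2
Net thrust = P_cap·A_cap − P_rod·A_ann = 1384 kN − 14.02 kN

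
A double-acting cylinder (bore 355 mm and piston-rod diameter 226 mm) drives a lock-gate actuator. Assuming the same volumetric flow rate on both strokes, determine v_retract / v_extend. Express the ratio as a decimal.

Cap-side area A_cap = π/4 × (355 mm)² = 98980 mm^2
Rod-side annular area A_ann = π/4 × (355² − 226²) = 58860 mm^2
For equal Q, v ∝ 1/A, so v_ret/v_ext = A_cap/A_ann.

v_ret/v_ext ≈ 1.68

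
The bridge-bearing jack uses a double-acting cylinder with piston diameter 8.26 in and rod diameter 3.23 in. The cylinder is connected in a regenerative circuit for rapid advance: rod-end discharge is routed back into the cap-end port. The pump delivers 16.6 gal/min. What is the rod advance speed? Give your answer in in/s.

In regeneration the rod-end outflow joins the pump flow into the cap end, so the net volume the pump must supply per unit advance equals the rod cross-section area.
Rod cross-section A_rod = π/4 × (3.23 in)² = 8.194 in^2
v = Q_pump / A_rod

v ≈ 7.80 in/s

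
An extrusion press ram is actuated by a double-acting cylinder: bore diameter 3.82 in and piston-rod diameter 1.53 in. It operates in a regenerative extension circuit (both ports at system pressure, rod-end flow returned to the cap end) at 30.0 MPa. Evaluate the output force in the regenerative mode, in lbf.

F ≈ 8000 lbf

With equal pressure on both faces, forces on the annular region cancel; the net push is pressure × rod cross-section.
Rod cross-section A_rod = π/4 × (1.53 in)² = 1.839 in^2
F = P × A_rod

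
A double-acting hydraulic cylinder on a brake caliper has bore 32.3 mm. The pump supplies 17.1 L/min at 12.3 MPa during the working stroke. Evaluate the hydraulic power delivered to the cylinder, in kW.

Hydraulic power = P × Q

W ≈ 3.51 kW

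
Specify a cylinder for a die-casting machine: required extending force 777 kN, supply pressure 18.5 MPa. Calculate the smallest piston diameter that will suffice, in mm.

Extension force acts on the full piston face: F = P × (π/4)D².
D = √(4F / (πP)) = √(4 × 777 kN / (π × 18.5 MPa))

D ≈ 231 mm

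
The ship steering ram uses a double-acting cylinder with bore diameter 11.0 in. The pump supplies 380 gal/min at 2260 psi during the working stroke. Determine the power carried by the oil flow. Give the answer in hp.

W ≈ 501 hp

Hydraulic power = P × Q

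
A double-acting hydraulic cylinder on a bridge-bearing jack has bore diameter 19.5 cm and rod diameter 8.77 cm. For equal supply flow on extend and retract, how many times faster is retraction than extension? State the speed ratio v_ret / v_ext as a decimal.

Cap-side area A_cap = π/4 × (19.5 cm)² = 298.6 cm^2
Rod-side annular area A_ann = π/4 × (19.5² − 8.77²) = 238.2 cm^2
For equal Q, v ∝ 1/A, so v_ret/v_ext = A_cap/A_ann.

v_ret/v_ext ≈ 1.25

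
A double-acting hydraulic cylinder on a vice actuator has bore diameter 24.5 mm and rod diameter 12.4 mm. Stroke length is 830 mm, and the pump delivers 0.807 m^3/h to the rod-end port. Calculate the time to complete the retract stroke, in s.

t ≈ 1.30 s

Rod-side annular area A_ann = π/4 × (24.5² − 12.4²) = 350.7 mm^2
Swept volume V = A × L; t = V / Q = A·L / Q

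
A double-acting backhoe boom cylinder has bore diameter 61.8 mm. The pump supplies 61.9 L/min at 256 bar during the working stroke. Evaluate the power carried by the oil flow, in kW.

Hydraulic power = P × Q

W ≈ 26.4 kW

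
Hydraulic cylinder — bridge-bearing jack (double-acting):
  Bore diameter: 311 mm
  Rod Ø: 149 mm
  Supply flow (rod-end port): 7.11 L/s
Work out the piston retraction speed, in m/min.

v ≈ 7.29 m/min

Rod-side annular area A_ann = π/4 × (311² − 149²) = 58530 mm^2
Flow into the rod-end port fills the annular volume.
v = Q / A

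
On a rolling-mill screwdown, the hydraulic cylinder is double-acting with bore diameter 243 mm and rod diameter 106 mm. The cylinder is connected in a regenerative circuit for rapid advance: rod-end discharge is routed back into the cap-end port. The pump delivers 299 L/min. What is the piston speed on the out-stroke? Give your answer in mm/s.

In regeneration the rod-end outflow joins the pump flow into the cap end, so the net volume the pump must supply per unit advance equals the rod cross-section area.
Rod cross-section A_rod = π/4 × (106 mm)² = 8825 mm^2
v = Q_pump / A_rod

v ≈ 565 mm/s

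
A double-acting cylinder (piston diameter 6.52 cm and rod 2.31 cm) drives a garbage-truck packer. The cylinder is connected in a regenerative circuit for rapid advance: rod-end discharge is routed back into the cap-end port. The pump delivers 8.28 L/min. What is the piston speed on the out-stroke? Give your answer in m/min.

v ≈ 19.8 m/min

In regeneration the rod-end outflow joins the pump flow into the cap end, so the net volume the pump must supply per unit advance equals the rod cross-section area.
Rod cross-section A_rod = π/4 × (2.31 cm)² = 4.191 cm^2
v = Q_pump / A_rod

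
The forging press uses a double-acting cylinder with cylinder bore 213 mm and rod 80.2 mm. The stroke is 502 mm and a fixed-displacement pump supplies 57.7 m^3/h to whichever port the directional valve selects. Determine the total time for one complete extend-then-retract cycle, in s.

t ≈ 2.07 s

Cap-side area A_cap = π/4 × (213 mm)² = 35630 mm^2
Rod-side annular area A_ann = π/4 × (213² − 80.2²) = 30580 mm^2
t_ext = A_cap·L/Q = 1.116 s
t_ret = A_ann·L/Q = 0.9578 s
t_cycle = t_ext + t_ret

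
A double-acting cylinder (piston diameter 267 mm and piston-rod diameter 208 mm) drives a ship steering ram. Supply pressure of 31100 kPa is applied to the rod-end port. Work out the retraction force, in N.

F ≈ 6.85e5 N

Rod-side annular area A_ann = π/4 × (267² − 208²) = 22010 mm^2
On retraction the pressure acts on the annular area (bore minus rod).
F = P × A_ann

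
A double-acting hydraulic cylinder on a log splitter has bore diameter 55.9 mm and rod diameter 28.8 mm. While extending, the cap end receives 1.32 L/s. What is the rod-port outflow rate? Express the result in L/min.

Cap-side area A_cap = π/4 × (55.9 mm)² = 2454 mm^2
Rod-side annular area A_ann = π/4 × (55.9² − 28.8²) = 1803 mm^2
Piston speed v = Q_in/A_cap; rod-end outflow Q_out = v × A_ann = Q_in × A_ann/A_cap.

Q_out ≈ 58.2 L/min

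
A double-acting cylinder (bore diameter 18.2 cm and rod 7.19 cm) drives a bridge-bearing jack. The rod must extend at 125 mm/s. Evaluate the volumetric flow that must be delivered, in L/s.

Cap-side area A_cap = π/4 × (18.2 cm)² = 260.2 cm^2
Q = A × v

Q ≈ 3.25 L/s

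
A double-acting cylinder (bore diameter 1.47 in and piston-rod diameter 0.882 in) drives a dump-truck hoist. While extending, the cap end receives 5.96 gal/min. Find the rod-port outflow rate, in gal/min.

Q_out ≈ 3.81 gal/min

Cap-side area A_cap = π/4 × (1.47 in)² = 1.697 in^2
Rod-side annular area A_ann = π/4 × (1.47² − 0.882²) = 1.086 in^2
Piston speed v = Q_in/A_cap; rod-end outflow Q_out = v × A_ann = Q_in × A_ann/A_cap.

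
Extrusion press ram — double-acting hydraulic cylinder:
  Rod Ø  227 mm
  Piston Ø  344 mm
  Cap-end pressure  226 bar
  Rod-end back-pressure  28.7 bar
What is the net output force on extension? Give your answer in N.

F ≈ 1.95e6 N

Cap-side area A_cap = π/4 × (344 mm)² = 92940 mm^2
Rod-side annular area A_ann = π/4 × (344² − 227²) = 52470 mm^2
Net thrust = P_cap·A_cap − P_rod·A_ann = 2.100e6 N − 1.506e5 N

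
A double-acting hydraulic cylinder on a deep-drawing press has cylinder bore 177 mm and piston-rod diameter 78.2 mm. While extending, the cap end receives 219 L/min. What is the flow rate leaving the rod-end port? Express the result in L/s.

Cap-side area A_cap = π/4 × (177 mm)² = 24610 mm^2
Rod-side annular area A_ann = π/4 × (177² − 78.2²) = 19800 mm^2
Piston speed v = Q_in/A_cap; rod-end outflow Q_out = v × A_ann = Q_in × A_ann/A_cap.

Q_out ≈ 2.94 L/s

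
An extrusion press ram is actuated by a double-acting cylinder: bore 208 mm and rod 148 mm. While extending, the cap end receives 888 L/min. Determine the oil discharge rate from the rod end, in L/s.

Cap-side area A_cap = π/4 × (208 mm)² = 33980 mm^2
Rod-side annular area A_ann = π/4 × (208² − 148²) = 16780 mm^2
Piston speed v = Q_in/A_cap; rod-end outflow Q_out = v × A_ann = Q_in × A_ann/A_cap.

Q_out ≈ 7.31 L/s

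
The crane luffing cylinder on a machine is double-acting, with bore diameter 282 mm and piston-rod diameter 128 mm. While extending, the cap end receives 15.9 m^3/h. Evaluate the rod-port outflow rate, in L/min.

Q_out ≈ 210 L/min

Cap-side area A_cap = π/4 × (282 mm)² = 62460 mm^2
Rod-side annular area A_ann = π/4 × (282² − 128²) = 49590 mm^2
Piston speed v = Q_in/A_cap; rod-end outflow Q_out = v × A_ann = Q_in × A_ann/A_cap.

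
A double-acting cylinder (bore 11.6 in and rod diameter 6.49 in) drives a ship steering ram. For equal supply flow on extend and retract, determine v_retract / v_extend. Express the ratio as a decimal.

Cap-side area A_cap = π/4 × (11.6 in)² = 105.7 in^2
Rod-side annular area A_ann = π/4 × (11.6² − 6.49²) = 72.60 in^2
For equal Q, v ∝ 1/A, so v_ret/v_ext = A_cap/A_ann.

v_ret/v_ext ≈ 1.46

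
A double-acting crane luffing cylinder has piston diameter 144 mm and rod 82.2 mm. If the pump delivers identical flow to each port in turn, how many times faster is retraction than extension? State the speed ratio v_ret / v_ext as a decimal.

Cap-side area A_cap = π/4 × (144 mm)² = 16290 mm^2
Rod-side annular area A_ann = π/4 × (144² − 82.2²) = 10980 mm^2
For equal Q, v ∝ 1/A, so v_ret/v_ext = A_cap/A_ann.

v_ret/v_ext ≈ 1.48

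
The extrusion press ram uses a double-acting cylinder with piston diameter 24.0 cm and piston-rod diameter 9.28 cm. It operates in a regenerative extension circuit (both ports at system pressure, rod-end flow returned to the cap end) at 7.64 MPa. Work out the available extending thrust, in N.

F ≈ 51700 N

With equal pressure on both faces, forces on the annular region cancel; the net push is pressure × rod cross-section.
Rod cross-section A_rod = π/4 × (9.28 cm)² = 67.64 cm^2
F = P × A_rod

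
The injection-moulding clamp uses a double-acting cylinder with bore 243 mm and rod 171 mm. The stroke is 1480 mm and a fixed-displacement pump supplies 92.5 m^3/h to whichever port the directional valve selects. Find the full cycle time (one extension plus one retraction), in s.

Cap-side area A_cap = π/4 × (243 mm)² = 46380 mm^2
Rod-side annular area A_ann = π/4 × (243² − 171²) = 23410 mm^2
t_ext = A_cap·L/Q = 2.671 s
t_ret = A_ann·L/Q = 1.348 s
t_cycle = t_ext + t_ret

t ≈ 4.02 s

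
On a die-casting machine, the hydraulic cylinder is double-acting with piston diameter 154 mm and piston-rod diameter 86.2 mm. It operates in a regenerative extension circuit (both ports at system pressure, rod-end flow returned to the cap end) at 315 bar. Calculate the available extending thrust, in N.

With equal pressure on both faces, forces on the annular region cancel; the net push is pressure × rod cross-section.
Rod cross-section A_rod = π/4 × (86.2 mm)² = 5836 mm^2
F = P × A_rod

F ≈ 1.84e5 N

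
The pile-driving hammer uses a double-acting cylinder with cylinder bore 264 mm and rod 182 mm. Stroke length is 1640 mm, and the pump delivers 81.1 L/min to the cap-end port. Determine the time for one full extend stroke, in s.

Cap-side area A_cap = π/4 × (264 mm)² = 54740 mm^2
Swept volume V = A × L; t = V / Q = A·L / Q

t ≈ 66.4 s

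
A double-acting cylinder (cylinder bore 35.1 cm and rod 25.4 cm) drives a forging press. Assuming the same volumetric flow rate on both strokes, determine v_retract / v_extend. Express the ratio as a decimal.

v_ret/v_ext ≈ 2.10

Cap-side area A_cap = π/4 × (35.1 cm)² = 967.6 cm^2
Rod-side annular area A_ann = π/4 × (35.1² − 25.4²) = 460.9 cm^2
For equal Q, v ∝ 1/A, so v_ret/v_ext = A_cap/A_ann.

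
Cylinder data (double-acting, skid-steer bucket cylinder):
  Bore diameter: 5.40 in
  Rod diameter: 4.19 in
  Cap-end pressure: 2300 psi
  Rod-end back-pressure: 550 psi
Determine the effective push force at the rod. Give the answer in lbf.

F ≈ 47700 lbf

Cap-side area A_cap = π/4 × (5.40 in)² = 22.90 in^2
Rod-side annular area A_ann = π/4 × (5.40² − 4.19²) = 9.114 in^2
Net thrust = P_cap·A_cap − P_rod·A_ann = 52680 lbf − 5013 lbf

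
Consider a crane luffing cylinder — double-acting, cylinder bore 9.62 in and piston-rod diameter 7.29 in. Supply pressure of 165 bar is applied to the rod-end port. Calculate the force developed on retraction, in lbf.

Rod-side annular area A_ann = π/4 × (9.62² − 7.29²) = 30.94 in^2
On retraction the pressure acts on the annular area (bore minus rod).
F = P × A_ann

F ≈ 74100 lbf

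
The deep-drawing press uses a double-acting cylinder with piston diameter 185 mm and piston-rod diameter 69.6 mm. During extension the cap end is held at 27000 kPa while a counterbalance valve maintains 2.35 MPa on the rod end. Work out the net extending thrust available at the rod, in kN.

F ≈ 672 kN

Cap-side area A_cap = π/4 × (185 mm)² = 26880 mm^2
Rod-side annular area A_ann = π/4 × (185² − 69.6²) = 23080 mm^2
Net thrust = P_cap·A_cap − P_rod·A_ann = 725.8 kN − 54.23 kN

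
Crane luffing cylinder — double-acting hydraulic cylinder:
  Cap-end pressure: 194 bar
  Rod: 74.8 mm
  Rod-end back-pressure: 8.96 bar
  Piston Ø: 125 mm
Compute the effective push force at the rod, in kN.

F ≈ 231 kN

Cap-side area A_cap = π/4 × (125 mm)² = 12270 mm^2
Rod-side annular area A_ann = π/4 × (125² − 74.8²) = 7878 mm^2
Net thrust = P_cap·A_cap − P_rod·A_ann = 238.1 kN − 7.058 kN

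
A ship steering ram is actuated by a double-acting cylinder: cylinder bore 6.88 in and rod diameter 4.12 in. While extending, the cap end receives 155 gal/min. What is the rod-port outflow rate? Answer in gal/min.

Q_out ≈ 99.4 gal/min

Cap-side area A_cap = π/4 × (6.88 in)² = 37.18 in^2
Rod-side annular area A_ann = π/4 × (6.88² − 4.12²) = 23.84 in^2
Piston speed v = Q_in/A_cap; rod-end outflow Q_out = v × A_ann = Q_in × A_ann/A_cap.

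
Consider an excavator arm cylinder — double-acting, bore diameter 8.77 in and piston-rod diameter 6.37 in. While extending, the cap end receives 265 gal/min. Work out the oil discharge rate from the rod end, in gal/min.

Cap-side area A_cap = π/4 × (8.77 in)² = 60.41 in^2
Rod-side annular area A_ann = π/4 × (8.77² − 6.37²) = 28.54 in^2
Piston speed v = Q_in/A_cap; rod-end outflow Q_out = v × A_ann = Q_in × A_ann/A_cap.

Q_out ≈ 125 gal/min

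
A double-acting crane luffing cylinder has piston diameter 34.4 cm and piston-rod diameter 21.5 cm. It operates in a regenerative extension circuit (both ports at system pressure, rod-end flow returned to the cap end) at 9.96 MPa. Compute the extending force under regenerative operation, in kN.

With equal pressure on both faces, forces on the annular region cancel; the net push is pressure × rod cross-section.
Rod cross-section A_rod = π/4 × (21.5 cm)² = 363.1 cm^2
F = P × A_rod

F ≈ 362 kN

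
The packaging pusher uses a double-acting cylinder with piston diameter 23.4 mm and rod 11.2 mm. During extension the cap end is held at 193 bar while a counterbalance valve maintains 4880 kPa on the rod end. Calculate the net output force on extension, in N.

Cap-side area A_cap = π/4 × (23.4 mm)² = 430.1 mm^2
Rod-side annular area A_ann = π/4 × (23.4² − 11.2²) = 331.5 mm^2
Net thrust = P_cap·A_cap − P_rod·A_ann = 8300 N − 1618 N

F ≈ 6680 N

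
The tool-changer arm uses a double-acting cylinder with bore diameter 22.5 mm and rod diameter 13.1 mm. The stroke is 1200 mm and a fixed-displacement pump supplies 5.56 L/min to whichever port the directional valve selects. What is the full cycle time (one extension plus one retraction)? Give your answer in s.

t ≈ 8.55 s

Cap-side area A_cap = π/4 × (22.5 mm)² = 397.6 mm^2
Rod-side annular area A_ann = π/4 × (22.5² − 13.1²) = 262.8 mm^2
t_ext = A_cap·L/Q = 5.149 s
t_ret = A_ann·L/Q = 3.403 s
t_cycle = t_ext + t_ret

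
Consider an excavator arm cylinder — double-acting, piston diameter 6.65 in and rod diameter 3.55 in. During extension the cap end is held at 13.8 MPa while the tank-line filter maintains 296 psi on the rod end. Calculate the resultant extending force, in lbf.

Cap-side area A_cap = π/4 × (6.65 in)² = 34.73 in^2
Rod-side annular area A_ann = π/4 × (6.65² − 3.55²) = 24.83 in^2
Net thrust = P_cap·A_cap − P_rod·A_ann = 69520 lbf − 7351 lbf

F ≈ 62200 lbf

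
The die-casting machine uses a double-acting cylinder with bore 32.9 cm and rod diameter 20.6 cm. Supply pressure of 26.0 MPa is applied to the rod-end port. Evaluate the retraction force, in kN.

Rod-side annular area A_ann = π/4 × (32.9² − 20.6²) = 516.8 cm^2
On retraction the pressure acts on the annular area (bore minus rod).
F = P × A_ann

F ≈ 1340 kN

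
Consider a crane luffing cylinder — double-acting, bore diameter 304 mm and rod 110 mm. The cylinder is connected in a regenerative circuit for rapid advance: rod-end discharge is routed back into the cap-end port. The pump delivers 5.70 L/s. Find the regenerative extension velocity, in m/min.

In regeneration the rod-end outflow joins the pump flow into the cap end, so the net volume the pump must supply per unit advance equals the rod cross-section area.
Rod cross-section A_rod = π/4 × (110 mm)² = 9503 mm^2
v = Q_pump / A_rod

v ≈ 36.0 m/min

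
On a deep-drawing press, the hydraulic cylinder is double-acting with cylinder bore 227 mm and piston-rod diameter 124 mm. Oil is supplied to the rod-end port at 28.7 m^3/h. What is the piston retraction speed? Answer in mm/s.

v ≈ 281 mm/s

Rod-side annular area A_ann = π/4 × (227² − 124²) = 28390 mm^2
Flow into the rod-end port fills the annular volume.
v = Q / A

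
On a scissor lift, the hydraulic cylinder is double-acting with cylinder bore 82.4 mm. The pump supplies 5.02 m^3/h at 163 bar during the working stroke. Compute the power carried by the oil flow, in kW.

Hydraulic power = P × Q

W ≈ 22.7 kW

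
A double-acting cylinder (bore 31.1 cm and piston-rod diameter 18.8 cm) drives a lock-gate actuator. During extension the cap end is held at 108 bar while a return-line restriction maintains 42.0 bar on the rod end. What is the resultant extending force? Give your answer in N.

F ≈ 6.18e5 N

Cap-side area A_cap = π/4 × (31.1 cm)² = 759.6 cm^2
Rod-side annular area A_ann = π/4 × (31.1² − 18.8²) = 482.1 cm^2
Net thrust = P_cap·A_cap − P_rod·A_ann = 8.204e5 N − 2.025e5 N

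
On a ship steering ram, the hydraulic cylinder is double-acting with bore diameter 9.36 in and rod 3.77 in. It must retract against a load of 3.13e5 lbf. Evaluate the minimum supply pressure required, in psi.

P ≈ 5430 psi

Rod-side annular area A_ann = π/4 × (9.36² − 3.77²) = 57.65 in^2
Retraction: pressure acts on the annular area.
P = F / A = 3.13e5 lbf / A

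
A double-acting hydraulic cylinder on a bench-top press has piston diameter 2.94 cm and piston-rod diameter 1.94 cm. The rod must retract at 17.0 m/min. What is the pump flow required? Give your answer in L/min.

Q ≈ 6.52 L/min

Rod-side annular area A_ann = π/4 × (2.94² − 1.94²) = 3.833 cm^2
Q = A × v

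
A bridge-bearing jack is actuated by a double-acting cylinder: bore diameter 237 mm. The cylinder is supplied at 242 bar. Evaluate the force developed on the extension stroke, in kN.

Cap-side area A_cap = π/4 × (237 mm)² = 44120 mm^2
F = P × A_cap = 242 bar × A_cap

F ≈ 1070 kN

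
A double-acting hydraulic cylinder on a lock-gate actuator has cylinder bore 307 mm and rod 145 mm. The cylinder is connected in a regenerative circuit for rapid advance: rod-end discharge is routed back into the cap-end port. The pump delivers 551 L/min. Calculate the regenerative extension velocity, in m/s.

In regeneration the rod-end outflow joins the pump flow into the cap end, so the net volume the pump must supply per unit advance equals the rod cross-section area.
Rod cross-section A_rod = π/4 × (145 mm)² = 16510 mm^2
v = Q_pump / A_rod

v ≈ 0.556 m/s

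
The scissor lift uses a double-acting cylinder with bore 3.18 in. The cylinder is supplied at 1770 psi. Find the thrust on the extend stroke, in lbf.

Cap-side area A_cap = π/4 × (3.18 in)² = 7.942 in^2
F = P × A_cap = 1770 psi × A_cap

F ≈ 14100 lbf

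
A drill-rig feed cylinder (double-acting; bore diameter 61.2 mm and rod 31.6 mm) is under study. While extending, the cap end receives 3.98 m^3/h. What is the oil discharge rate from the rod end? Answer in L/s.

Cap-side area A_cap = π/4 × (61.2 mm)² = 2942 mm^2
Rod-side annular area A_ann = π/4 × (61.2² − 31.6²) = 2157 mm^2
Piston speed v = Q_in/A_cap; rod-end outflow Q_out = v × A_ann = Q_in × A_ann/A_cap.

Q_out ≈ 0.811 L/s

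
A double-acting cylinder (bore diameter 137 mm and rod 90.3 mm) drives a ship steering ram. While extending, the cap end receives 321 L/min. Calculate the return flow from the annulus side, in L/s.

Q_out ≈ 3.03 L/s

Cap-side area A_cap = π/4 × (137 mm)² = 14740 mm^2
Rod-side annular area A_ann = π/4 × (137² − 90.3²) = 8337 mm^2
Piston speed v = Q_in/A_cap; rod-end outflow Q_out = v × A_ann = Q_in × A_ann/A_cap.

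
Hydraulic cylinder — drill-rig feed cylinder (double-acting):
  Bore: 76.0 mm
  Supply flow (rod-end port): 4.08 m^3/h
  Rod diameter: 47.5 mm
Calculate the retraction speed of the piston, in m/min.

v ≈ 24.6 m/min

Rod-side annular area A_ann = π/4 × (76.0² − 47.5²) = 2764 mm^2
Flow into the rod-end port fills the annular volume.
v = Q / A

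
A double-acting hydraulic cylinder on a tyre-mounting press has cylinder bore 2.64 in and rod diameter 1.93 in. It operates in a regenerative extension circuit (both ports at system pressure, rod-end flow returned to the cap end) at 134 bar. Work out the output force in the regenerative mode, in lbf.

F ≈ 5690 lbf

With equal pressure on both faces, forces on the annular region cancel; the net push is pressure × rod cross-section.
Rod cross-section A_rod = π/4 × (1.93 in)² = 2.926 in^2
F = P × A_rod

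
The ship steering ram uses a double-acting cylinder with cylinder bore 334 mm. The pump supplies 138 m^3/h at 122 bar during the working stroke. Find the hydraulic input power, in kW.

Hydraulic power = P × Q

W ≈ 468 kW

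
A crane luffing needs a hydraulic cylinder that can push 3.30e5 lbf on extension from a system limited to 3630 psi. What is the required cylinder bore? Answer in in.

Extension force acts on the full piston face: F = P × (π/4)D².
D = √(4F / (πP)) = √(4 × 3.30e5 lbf / (π × 3630 psi))

D ≈ 10.8 in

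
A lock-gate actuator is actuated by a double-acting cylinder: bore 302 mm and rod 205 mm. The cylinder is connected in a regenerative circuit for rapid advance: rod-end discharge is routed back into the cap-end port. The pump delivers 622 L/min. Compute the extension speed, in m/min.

v ≈ 18.8 m/min

In regeneration the rod-end outflow joins the pump flow into the cap end, so the net volume the pump must supply per unit advance equals the rod cross-section area.
Rod cross-section A_rod = π/4 × (205 mm)² = 33010 mm^2
v = Q_pump / A_rod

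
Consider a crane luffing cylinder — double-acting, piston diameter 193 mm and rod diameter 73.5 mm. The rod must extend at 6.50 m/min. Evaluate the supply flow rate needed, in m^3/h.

Cap-side area A_cap = π/4 × (193 mm)² = 29260 mm^2
Q = A × v

Q ≈ 11.4 m^3/h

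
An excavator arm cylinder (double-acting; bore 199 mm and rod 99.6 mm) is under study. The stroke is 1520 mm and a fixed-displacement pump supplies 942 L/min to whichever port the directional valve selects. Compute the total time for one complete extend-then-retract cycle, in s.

t ≈ 5.27 s

Cap-side area A_cap = π/4 × (199 mm)² = 31100 mm^2
Rod-side annular area A_ann = π/4 × (199² − 99.6²) = 23310 mm^2
t_ext = A_cap·L/Q = 3.011 s
t_ret = A_ann·L/Q = 2.257 s
t_cycle = t_ext + t_ret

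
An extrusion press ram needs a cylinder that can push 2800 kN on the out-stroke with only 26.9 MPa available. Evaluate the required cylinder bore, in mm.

Extension force acts on the full piston face: F = P × (π/4)D².
D = √(4F / (πP)) = √(4 × 2800 kN / (π × 26.9 MPa))

D ≈ 364 mm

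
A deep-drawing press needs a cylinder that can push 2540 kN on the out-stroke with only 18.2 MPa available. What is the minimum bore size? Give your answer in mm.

D ≈ 422 mm

Extension force acts on the full piston face: F = P × (π/4)D².
D = √(4F / (πP)) = √(4 × 2540 kN / (π × 18.2 MPa))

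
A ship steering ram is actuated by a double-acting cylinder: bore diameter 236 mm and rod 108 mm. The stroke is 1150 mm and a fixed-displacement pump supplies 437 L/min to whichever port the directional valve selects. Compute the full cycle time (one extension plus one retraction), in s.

t ≈ 12.4 s

Cap-side area A_cap = π/4 × (236 mm)² = 43740 mm^2
Rod-side annular area A_ann = π/4 × (236² − 108²) = 34580 mm^2
t_ext = A_cap·L/Q = 6.907 s
t_ret = A_ann·L/Q = 5.460 s
t_cycle = t_ext + t_ret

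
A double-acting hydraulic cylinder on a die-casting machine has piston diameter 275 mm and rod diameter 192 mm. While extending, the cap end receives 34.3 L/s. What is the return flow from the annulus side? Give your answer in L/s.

Q_out ≈ 17.6 L/s

Cap-side area A_cap = π/4 × (275 mm)² = 59400 mm^2
Rod-side annular area A_ann = π/4 × (275² − 192²) = 30440 mm^2
Piston speed v = Q_in/A_cap; rod-end outflow Q_out = v × A_ann = Q_in × A_ann/A_cap.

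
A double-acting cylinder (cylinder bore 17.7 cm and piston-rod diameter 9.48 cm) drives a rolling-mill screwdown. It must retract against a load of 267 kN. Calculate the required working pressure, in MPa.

P ≈ 15.2 MPa

Rod-side annular area A_ann = π/4 × (17.7² − 9.48²) = 175.5 cm^2
Retraction: pressure acts on the annular area.
P = F / A = 267 kN / A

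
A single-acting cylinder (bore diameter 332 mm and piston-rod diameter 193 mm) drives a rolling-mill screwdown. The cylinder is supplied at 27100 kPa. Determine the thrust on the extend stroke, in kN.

Cap-side area A_cap = π/4 × (332 mm)² = 86570 mm^2
F = P × A_cap = 27100 kPa × A_cap

F ≈ 2350 kN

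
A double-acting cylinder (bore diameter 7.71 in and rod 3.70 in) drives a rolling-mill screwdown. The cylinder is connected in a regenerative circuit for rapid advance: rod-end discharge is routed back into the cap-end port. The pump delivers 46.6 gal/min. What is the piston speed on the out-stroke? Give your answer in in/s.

v ≈ 16.7 in/s

In regeneration the rod-end outflow joins the pump flow into the cap end, so the net volume the pump must supply per unit advance equals the rod cross-section area.
Rod cross-section A_rod = π/4 × (3.70 in)² = 10.75 in^2
v = Q_pump / A_rod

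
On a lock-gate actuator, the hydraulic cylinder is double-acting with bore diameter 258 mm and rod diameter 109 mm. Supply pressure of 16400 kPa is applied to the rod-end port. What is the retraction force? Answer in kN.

F ≈ 704 kN

Rod-side annular area A_ann = π/4 × (258² − 109²) = 42950 mm^2
On retraction the pressure acts on the annular area (bore minus rod).
F = P × A_ann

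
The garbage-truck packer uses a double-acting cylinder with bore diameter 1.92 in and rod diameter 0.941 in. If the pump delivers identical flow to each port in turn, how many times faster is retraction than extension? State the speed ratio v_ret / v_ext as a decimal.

Cap-side area A_cap = π/4 × (1.92 in)² = 2.895 in^2
Rod-side annular area A_ann = π/4 × (1.92² − 0.941²) = 2.200 in^2
For equal Q, v ∝ 1/A, so v_ret/v_ext = A_cap/A_ann.

v_ret/v_ext ≈ 1.32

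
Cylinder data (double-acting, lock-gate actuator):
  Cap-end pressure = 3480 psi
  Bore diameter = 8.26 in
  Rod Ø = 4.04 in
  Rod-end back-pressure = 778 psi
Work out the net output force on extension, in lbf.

Cap-side area A_cap = π/4 × (8.26 in)² = 53.59 in^2
Rod-side annular area A_ann = π/4 × (8.26² − 4.04²) = 40.77 in^2
Net thrust = P_cap·A_cap − P_rod·A_ann = 1.865e5 lbf − 31720 lbf

F ≈ 1.55e5 lbf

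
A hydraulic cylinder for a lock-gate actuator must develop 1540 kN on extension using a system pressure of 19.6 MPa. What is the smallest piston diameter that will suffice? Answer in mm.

D ≈ 316 mm

Extension force acts on the full piston face: F = P × (π/4)D².
D = √(4F / (πP)) = √(4 × 1540 kN / (π × 19.6 MPa))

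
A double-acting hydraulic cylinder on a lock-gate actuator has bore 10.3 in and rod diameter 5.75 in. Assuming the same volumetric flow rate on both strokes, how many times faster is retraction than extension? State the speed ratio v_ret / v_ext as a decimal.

Cap-side area A_cap = π/4 × (10.3 in)² = 83.32 in^2
Rod-side annular area A_ann = π/4 × (10.3² − 5.75²) = 57.36 in^2
For equal Q, v ∝ 1/A, so v_ret/v_ext = A_cap/A_ann.

v_ret/v_ext ≈ 1.45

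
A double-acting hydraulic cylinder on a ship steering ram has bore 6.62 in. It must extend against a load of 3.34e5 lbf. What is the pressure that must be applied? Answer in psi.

P ≈ 9700 psi

Cap-side area A_cap = π/4 × (6.62 in)² = 34.42 in^2
P = F / A = 3.34e5 lbf / A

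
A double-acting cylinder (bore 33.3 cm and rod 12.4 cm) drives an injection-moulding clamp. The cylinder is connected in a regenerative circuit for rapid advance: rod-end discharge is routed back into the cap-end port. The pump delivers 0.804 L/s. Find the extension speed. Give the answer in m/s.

v ≈ 0.0666 m/s

In regeneration the rod-end outflow joins the pump flow into the cap end, so the net volume the pump must supply per unit advance equals the rod cross-section area.
Rod cross-section A_rod = π/4 × (12.4 cm)² = 120.8 cm^2
v = Q_pump / A_rod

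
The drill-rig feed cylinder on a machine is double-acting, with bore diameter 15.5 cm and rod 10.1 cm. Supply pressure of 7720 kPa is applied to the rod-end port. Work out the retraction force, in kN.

F ≈ 83.8 kN

Rod-side annular area A_ann = π/4 × (15.5² − 10.1²) = 108.6 cm^2
On retraction the pressure acts on the annular area (bore minus rod).
F = P × A_ann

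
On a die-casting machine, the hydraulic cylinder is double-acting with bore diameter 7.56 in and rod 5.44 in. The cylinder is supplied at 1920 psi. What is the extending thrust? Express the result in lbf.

Cap-side area A_cap = π/4 × (7.56 in)² = 44.89 in^2
F = P × A_cap = 1920 psi × A_cap

F ≈ 86200 lbf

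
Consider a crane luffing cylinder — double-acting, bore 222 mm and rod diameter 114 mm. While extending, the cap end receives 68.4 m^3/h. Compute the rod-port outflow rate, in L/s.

Cap-side area A_cap = π/4 × (222 mm)² = 38710 mm^2
Rod-side annular area A_ann = π/4 × (222² − 114²) = 28500 mm^2
Piston speed v = Q_in/A_cap; rod-end outflow Q_out = v × A_ann = Q_in × A_ann/A_cap.

Q_out ≈ 14.0 L/s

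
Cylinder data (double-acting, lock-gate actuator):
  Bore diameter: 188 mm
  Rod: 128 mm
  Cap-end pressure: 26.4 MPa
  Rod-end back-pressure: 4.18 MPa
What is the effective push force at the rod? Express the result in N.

Cap-side area A_cap = π/4 × (188 mm)² = 27760 mm^2
Rod-side annular area A_ann = π/4 × (188² − 128²) = 14890 mm^2
Net thrust = P_cap·A_cap − P_rod·A_ann = 7.328e5 N − 62250 N

F ≈ 6.71e5 N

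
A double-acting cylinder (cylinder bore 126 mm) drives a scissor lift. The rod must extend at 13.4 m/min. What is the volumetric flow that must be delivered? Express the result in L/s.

Cap-side area A_cap = π/4 × (126 mm)² = 12470 mm^2
Q = A × v

Q ≈ 2.78 L/s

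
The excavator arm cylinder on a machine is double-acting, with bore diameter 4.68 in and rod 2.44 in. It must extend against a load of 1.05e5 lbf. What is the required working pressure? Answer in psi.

Cap-side area A_cap = π/4 × (4.68 in)² = 17.20 in^2
P = F / A = 1.05e5 lbf / A

P ≈ 6100 psi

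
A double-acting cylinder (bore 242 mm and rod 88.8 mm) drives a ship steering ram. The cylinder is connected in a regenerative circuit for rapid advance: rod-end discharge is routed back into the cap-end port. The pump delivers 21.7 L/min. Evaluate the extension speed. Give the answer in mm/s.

In regeneration the rod-end outflow joins the pump flow into the cap end, so the net volume the pump must supply per unit advance equals the rod cross-section area.
Rod cross-section A_rod = π/4 × (88.8 mm)² = 6193 mm^2
v = Q_pump / A_rod

v ≈ 58.4 mm/s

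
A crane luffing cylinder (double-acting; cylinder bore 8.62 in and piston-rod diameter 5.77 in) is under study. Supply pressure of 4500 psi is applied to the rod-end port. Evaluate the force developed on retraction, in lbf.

F ≈ 1.45e5 lbf

Rod-side annular area A_ann = π/4 × (8.62² − 5.77²) = 32.21 in^2
On retraction the pressure acts on the annular area (bore minus rod).
F = P × A_ann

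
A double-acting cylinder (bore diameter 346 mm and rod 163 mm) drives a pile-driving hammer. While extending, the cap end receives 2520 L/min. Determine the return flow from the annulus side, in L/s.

Q_out ≈ 32.7 L/s

Cap-side area A_cap = π/4 × (346 mm)² = 94020 mm^2
Rod-side annular area A_ann = π/4 × (346² − 163²) = 73160 mm^2
Piston speed v = Q_in/A_cap; rod-end outflow Q_out = v × A_ann = Q_in × A_ann/A_cap.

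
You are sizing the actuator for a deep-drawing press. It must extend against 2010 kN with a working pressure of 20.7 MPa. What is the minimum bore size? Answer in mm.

D ≈ 352 mm

Extension force acts on the full piston face: F = P × (π/4)D².
D = √(4F / (πP)) = √(4 × 2010 kN / (π × 20.7 MPa))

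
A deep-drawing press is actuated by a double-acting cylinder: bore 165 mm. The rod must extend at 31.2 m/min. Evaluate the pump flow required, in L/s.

Cap-side area A_cap = π/4 × (165 mm)² = 21380 mm^2
Q = A × v

Q ≈ 11.1 L/s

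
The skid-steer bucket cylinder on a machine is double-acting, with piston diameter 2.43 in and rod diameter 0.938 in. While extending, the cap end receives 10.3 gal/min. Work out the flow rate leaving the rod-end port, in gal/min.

Q_out ≈ 8.77 gal/min

Cap-side area A_cap = π/4 × (2.43 in)² = 4.638 in^2
Rod-side annular area A_ann = π/4 × (2.43² − 0.938²) = 3.947 in^2
Piston speed v = Q_in/A_cap; rod-end outflow Q_out = v × A_ann = Q_in × A_ann/A_cap.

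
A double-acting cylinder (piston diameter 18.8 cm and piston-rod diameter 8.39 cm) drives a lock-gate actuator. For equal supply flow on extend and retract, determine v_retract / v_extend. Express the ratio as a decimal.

Cap-side area A_cap = π/4 × (18.8 cm)² = 277.6 cm^2
Rod-side annular area A_ann = π/4 × (18.8² − 8.39²) = 222.3 cm^2
For equal Q, v ∝ 1/A, so v_ret/v_ext = A_cap/A_ann.

v_ret/v_ext ≈ 1.25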